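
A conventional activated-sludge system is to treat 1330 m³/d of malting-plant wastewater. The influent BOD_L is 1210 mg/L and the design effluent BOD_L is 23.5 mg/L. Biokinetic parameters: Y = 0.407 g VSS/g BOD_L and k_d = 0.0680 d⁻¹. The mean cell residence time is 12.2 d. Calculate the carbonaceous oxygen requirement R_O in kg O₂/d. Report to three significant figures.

Correct the yield for decay: Y_obs = Y/(1 + k_d θ_c) = 0.407 / (1 + 0.0680 × 12.2) = 0.407 / 1.830 = 0.2225.
ΔS = 1210 − 23.5 = 1186 mg/L, so the substrate removal rate is 1330 × 1186/1000 = 1578 kg BOD_L/d.
Net sludge production P_X = 0.2225 × 1578 = 351.0 kg VSS/d.
R_O = Q·ΔS − 1.42 P_X = 1578 − 498.5 = 1080 kg O₂/d.

R_O ≈ 1080 kg O₂/d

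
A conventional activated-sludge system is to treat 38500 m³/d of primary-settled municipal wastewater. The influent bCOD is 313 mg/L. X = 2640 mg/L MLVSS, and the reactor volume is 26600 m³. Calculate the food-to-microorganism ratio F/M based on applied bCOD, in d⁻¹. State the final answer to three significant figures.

F/M = applied load / biomass = Q·S₀/(V·X) = 38500 × 313 / (26600 × 2640) = 0.1716 d⁻¹.

F/M ≈ 0.172 d⁻¹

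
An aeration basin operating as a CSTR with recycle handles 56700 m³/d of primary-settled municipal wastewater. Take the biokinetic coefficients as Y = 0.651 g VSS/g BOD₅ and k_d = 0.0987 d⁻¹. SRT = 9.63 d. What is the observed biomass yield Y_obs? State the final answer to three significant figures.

Y_obs ≈ 0.334 g VSS/g BOD₅

Observed yield with endogenous decay: Y_obs = Y / (1 + k_d·θ_c) = 0.651 / (1 + 0.0987 × 9.63) = 0.651 / 1.950 = 0.3338 g VSS/g BOD₅.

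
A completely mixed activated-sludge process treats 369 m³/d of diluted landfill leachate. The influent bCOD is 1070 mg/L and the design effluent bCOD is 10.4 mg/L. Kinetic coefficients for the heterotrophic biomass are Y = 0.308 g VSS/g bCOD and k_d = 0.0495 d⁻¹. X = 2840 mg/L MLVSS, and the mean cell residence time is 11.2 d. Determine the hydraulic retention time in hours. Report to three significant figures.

τ ≈ 19.9 h

Steady-state biomass mass balance: V·X·(1 + k_d·θ_c) = Y·Q·(S₀ − S)·θ_c, so V = 0.308 × 369 × (1070 − 10.4) × 11.2 / [2840 × (1 + 0.0495 × 11.2)] = 1.35×10^6 / 4414 = 305.5 m³.
Hydraulic retention time τ = V/Q = 305.5 / 369 = 0.8280 d = 19.87 h.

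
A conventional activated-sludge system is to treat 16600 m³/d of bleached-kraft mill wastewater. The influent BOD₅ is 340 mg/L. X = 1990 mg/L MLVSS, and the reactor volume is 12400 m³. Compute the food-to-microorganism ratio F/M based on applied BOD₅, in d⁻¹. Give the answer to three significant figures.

Food-to-microorganism ratio F/M = Q S₀ / (V X) = 16600 × 340 / (12400 × 1990) = 0.2287 d⁻¹.

F/M ≈ 0.229 d⁻¹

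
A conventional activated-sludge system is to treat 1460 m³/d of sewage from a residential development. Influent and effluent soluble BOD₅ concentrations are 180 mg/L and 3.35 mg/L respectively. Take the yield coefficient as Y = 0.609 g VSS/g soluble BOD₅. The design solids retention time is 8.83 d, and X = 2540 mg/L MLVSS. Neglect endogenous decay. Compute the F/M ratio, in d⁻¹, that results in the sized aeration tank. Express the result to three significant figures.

F/M ≈ 0.189 d⁻¹

With k_d = 0 the design equation reduces to V = Y Q (S₀−S) θ_c / X = 0.609 × 1460 × (180 − 3.35) × 8.83 / 2540 = 546.0 m³.
Food-to-microorganism ratio F/M = Q S₀ / (V X) = 1460 × 180 / (546.0 × 2540) = 0.1895 d⁻¹.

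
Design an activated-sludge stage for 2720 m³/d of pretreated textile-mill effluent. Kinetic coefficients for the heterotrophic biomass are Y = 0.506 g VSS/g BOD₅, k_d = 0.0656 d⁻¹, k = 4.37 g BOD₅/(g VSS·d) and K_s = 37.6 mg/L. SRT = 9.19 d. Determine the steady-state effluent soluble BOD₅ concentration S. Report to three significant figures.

S ≈ 3.22 mg/L

For a completely mixed reactor with recycle the Lawrence–McCarty relation gives S = K_s·(1 + k_d·θ_c) / [θ_c·(Y·k − k_d) − 1] = 37.6 × (1 + 0.0656 × 9.19) / [9.19 × (0.506 × 4.37 − 0.0656) − 1] = 60.27 / 18.72 = 3.220 mg/L.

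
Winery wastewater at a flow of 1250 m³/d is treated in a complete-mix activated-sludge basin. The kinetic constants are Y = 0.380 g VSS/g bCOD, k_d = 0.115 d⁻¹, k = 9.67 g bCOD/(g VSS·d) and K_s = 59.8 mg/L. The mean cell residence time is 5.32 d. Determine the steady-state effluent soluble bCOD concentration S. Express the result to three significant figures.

For a completely mixed reactor with recycle the Lawrence–McCarty relation gives S = K_s·(1 + k_d·θ_c) / [θ_c·(Y·k − k_d) − 1] = 59.8 × (1 + 0.115 × 5.32) / [5.32 × (0.380 × 9.67 − 0.115) − 1] = 96.39 / 17.94 = 5.374 mg/L.

S ≈ 5.37 mg/L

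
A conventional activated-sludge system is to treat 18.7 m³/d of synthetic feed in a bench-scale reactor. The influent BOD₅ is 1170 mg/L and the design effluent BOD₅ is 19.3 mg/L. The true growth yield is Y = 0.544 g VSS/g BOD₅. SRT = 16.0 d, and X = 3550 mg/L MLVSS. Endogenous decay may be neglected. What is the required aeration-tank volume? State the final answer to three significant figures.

V ≈ 52.8 m³

With k_d = 0 the design equation reduces to V = Y Q (S₀−S) θ_c / X = 0.544 × 18.7 × (1170 − 19.3) × 16.0 / 3550 = 52.76 m³.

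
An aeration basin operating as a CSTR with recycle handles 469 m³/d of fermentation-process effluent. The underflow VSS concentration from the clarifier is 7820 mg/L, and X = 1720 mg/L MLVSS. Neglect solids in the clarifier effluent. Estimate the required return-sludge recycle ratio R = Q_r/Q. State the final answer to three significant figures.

Solids balance on the clarifier gives (1+R)X = R·X_r, so R = X/(X_r − X) = 1720 / (7820 − 1720) = 0.2820.

R ≈ 0.282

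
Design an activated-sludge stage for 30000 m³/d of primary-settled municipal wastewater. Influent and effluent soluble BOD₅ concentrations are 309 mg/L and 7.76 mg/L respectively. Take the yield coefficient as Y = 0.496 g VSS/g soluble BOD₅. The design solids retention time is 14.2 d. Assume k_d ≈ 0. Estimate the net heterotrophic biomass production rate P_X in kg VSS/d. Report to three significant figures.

No decay correction is needed, so Y_obs = Y = 0.496.
ΔS = 309 − 7.76 = 301.2 mg/L, so the substrate removal rate is 30000 × 301.2/1000 = 9037 kg soluble BOD₅/d.
P_X = Y_obs · Q(S₀ − S) = 0.4960 × 9037 = 4482 kg VSS/d.

P_X ≈ 4480 kg VSS/d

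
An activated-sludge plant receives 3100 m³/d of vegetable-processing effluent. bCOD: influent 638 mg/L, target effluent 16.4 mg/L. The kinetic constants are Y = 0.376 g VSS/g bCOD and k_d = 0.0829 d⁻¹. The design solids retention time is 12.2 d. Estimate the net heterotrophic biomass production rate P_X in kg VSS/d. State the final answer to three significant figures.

The observed yield is Y_obs = Y/(1 + k_d·θ_c) = 0.376 / (1 + 0.0829 × 12.2) = 0.376 / 2.011 = 0.1869 g VSS per g bCOD removed.
Q·(S₀ − S) = 3100 × (638 − 16.4) × 10⁻³ = 1927 kg/d removed.
Biomass produced: P_X = Y_obs·Q·ΔS = 0.1869 × 1927 ≈ 360.2 kg VSS/d.

P_X ≈ 360 kg VSS/d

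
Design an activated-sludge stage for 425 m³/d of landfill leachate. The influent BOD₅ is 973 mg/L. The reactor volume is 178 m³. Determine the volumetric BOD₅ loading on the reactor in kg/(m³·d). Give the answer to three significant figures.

Applied BOD₅ load per unit volume = Q·S₀/V = (425 × 973/1000)/178.0 = 2.323 kg BOD₅·m⁻³·d⁻¹.

L_v ≈ 2.32 kg BOD₅/(m³·d)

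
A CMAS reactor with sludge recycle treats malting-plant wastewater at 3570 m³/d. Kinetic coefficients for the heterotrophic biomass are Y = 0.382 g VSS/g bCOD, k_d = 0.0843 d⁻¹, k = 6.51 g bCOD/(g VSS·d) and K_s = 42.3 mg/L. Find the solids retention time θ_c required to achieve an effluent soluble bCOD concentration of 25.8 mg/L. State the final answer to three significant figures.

θ_c ≈ 1.17 d

From 1/θ_c = Y·k·S/(K_s + S) − k_d: Y·k·S/(K_s+S) = 0.382 × 6.51 × 25.8 / (42.3 + 25.8) = 0.9421 d⁻¹.
Then 1/θ_c = μ − k_d = 0.9421 − 0.0843 = 0.8578 d⁻¹, giving θ_c = 1.166 d.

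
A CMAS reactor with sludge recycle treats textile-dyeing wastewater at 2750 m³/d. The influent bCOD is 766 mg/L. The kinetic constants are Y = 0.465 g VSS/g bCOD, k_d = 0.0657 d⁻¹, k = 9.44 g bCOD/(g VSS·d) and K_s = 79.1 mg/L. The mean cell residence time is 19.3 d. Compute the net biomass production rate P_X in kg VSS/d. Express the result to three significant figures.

P_X ≈ 431 kg VSS/d

Effluent substrate depends only on kinetics and SRT: S = K_s(1 + k_d θ_c) / [θ_c(Yk − k_d) − 1] = 79.1 × (1 + 0.0657 × 19.3) / [19.3 × (0.465 × 9.44 − 0.0657) − 1] = 179.4 / 82.45 = 2.176 mg/L.
Correct the yield for decay: Y_obs = Y/(1 + k_d θ_c) = 0.465 / (1 + 0.0657 × 19.3) = 0.465 / 2.268 = 0.2050.
Substrate removed = Q·(S₀ − S) = 2750 m³/d × (766 − 2.18) g/m³ = 2.1×10^6 g/d = 2101 kg/d.
So the net sludge growth is P_X = 0.2050 × 2101 = 430.7 kg VSS/d.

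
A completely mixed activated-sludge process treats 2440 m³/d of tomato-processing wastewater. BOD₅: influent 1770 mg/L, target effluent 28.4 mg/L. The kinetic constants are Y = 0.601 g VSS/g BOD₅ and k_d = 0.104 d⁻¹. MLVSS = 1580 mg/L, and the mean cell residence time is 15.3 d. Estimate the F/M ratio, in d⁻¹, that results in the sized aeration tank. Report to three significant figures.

F/M ≈ 0.286 d⁻¹

Steady-state biomass mass balance: V·X·(1 + k_d·θ_c) = Y·Q·(S₀ − S)·θ_c, so V = 0.601 × 2440 × (1770 − 28.4) × 15.3 / [1580 × (1 + 0.104 × 15.3)] = 3.91×10^7 / 4094 = 9544 m³.
F/M = Q·S₀ / (V·X) = 2440 × 1770 / (9544 × 1580) = 0.2864 g BOD₅·(g VSS·d)⁻¹.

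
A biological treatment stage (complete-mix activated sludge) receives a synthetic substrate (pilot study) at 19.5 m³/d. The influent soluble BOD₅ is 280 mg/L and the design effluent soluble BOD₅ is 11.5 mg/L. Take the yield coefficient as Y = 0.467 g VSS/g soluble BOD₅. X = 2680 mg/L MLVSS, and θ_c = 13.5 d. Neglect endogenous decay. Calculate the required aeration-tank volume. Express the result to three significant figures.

V·X = Y·Q·ΔS·θ_c gives V = 0.467 × 19.5 × (280 − 11.5) × 13.5 / 2680 = 12.32 m³.

V ≈ 12.3 m³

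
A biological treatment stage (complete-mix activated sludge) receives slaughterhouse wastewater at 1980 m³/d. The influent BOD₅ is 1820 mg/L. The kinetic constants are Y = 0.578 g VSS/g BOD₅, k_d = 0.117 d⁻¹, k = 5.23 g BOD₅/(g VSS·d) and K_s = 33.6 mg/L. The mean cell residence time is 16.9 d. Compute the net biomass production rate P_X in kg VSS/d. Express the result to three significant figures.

P_X ≈ 699 kg VSS/d

From the Monod/SRT balance for a CMAS, S = K_s·(1+k_d θ_c)/[θ_c·(Y k − k_d) − 1] = 33.6 × (1 + 0.117 × 16.9) / [16.9 × (0.578 × 5.23 − 0.117) − 1] = 100.0 / 48.11 = 2.079 mg/L.
Y_obs = Y / (1 + k_d θ_c) = 0.578 / (1 + 0.117 × 16.9) = 0.578 / 2.977 = 0.1941.
Q·(S₀ − S) = 1980 × (1820 − 2.08) × 10⁻³ = 3599 kg/d removed.
P_X = Y_obs · Q(S₀ − S) = 0.1941 × 3599 = 698.8 kg VSS/d.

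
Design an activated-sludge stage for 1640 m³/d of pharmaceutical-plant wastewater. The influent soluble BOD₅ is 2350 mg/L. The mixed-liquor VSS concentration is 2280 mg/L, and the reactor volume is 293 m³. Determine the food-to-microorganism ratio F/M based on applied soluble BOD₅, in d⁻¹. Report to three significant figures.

F/M ≈ 5.77 d⁻¹

F/M = applied load / biomass = Q·S₀/(V·X) = 1640 × 2350 / (293.0 × 2280) = 5.769 d⁻¹.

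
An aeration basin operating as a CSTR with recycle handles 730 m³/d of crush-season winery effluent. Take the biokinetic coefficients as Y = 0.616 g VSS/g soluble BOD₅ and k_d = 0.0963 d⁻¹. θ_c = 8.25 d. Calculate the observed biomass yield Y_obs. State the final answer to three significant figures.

Y_obs ≈ 0.343 g VSS/g soluble BOD₅

The observed yield is Y_obs = Y/(1 + k_d·θ_c) = 0.616 / (1 + 0.0963 × 8.25) = 0.616 / 1.794 = 0.3433 g VSS per g soluble BOD₅ removed.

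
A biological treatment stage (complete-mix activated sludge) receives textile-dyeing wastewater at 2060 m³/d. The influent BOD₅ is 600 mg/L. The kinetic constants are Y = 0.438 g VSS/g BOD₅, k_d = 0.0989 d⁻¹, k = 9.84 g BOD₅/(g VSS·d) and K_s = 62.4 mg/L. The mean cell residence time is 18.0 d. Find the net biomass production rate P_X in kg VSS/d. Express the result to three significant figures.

For a completely mixed reactor with recycle the Lawrence–McCarty relation gives S = K_s·(1 + k_d·θ_c) / [θ_c·(Y·k − k_d) − 1] = 62.4 × (1 + 0.0989 × 18.0) / [18.0 × (0.438 × 9.84 − 0.0989) − 1] = 173.5 / 74.80 = 2.319 mg/L.
Y_obs = Y / (1 + k_d θ_c) = 0.438 / (1 + 0.0989 × 18.0) = 0.438 / 2.780 = 0.1575.
Substrate removed = Q·(S₀ − S) = 2060 m³/d × (600 − 2.32) g/m³ = 1.23×10^6 g/d = 1231 kg/d.
So the net sludge growth is P_X = 0.1575 × 1231 = 194.0 kg VSS/d.

P_X ≈ 194 kg VSS/d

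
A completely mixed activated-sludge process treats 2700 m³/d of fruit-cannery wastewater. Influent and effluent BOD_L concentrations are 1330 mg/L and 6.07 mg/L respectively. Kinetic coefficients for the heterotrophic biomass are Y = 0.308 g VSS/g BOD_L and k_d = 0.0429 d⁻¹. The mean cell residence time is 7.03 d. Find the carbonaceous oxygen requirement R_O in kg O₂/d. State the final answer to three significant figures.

R_O ≈ 2370 kg O₂/d

The observed yield is Y_obs = Y/(1 + k_d·θ_c) = 0.308 / (1 + 0.0429 × 7.03) = 0.308 / 1.302 = 0.2366 g VSS per g BOD_L removed.
ΔS = 1330 − 6.07 = 1324 mg/L, so the substrate removal rate is 2700 × 1324/1000 = 3575 kg BOD_L/d.
Net sludge production P_X = 0.2366 × 3575 = 845.9 kg VSS/d.
R_O = Q·(S₀ − S) − 1.42·P_X = 3575 − 1.42 × 845.9 = 2373 kg O₂/d.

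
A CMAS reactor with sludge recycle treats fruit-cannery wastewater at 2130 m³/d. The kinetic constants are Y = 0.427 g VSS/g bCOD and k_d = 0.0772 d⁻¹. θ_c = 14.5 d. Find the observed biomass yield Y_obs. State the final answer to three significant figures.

The observed yield is Y_obs = Y/(1 + k_d·θ_c) = 0.427 / (1 + 0.0772 × 14.5) = 0.427 / 2.119 = 0.2015 g VSS per g bCOD removed.

Y_obs ≈ 0.201 g VSS/g bCOD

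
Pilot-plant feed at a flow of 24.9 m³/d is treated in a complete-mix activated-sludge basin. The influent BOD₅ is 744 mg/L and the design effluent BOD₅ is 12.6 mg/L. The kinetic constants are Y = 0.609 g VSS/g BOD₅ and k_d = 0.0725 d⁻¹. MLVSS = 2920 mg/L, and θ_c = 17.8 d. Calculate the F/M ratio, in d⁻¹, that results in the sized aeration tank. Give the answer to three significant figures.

Steady-state biomass mass balance: V·X·(1 + k_d·θ_c) = Y·Q·(S₀ − S)·θ_c, so V = 0.609 × 24.9 × (744 − 12.6) × 17.8 / [2920 × (1 + 0.0725 × 17.8)] = 1.97×10^5 / 6688 = 29.52 m³.
F/M = Q·S₀ / (V·X) = 24.9 × 744 / (29.52 × 2920) = 0.2149 g BOD₅·(g VSS·d)⁻¹.

F/M ≈ 0.215 d⁻¹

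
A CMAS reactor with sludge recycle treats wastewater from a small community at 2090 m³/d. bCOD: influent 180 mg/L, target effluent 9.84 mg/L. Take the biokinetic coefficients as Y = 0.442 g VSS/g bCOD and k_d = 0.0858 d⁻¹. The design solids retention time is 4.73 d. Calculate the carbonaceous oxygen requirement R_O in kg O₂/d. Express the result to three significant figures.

R_O ≈ 197 kg O₂/d

Y_obs = Y / (1 + k_d θ_c) = 0.442 / (1 + 0.0858 × 4.73) = 0.442 / 1.406 = 0.3144.
Substrate removed = Q·(S₀ − S) = 2090 m³/d × (180 − 9.84) g/m³ = 3.56×10^5 g/d = 355.6 kg/d.
Biomass synthesised: P_X = Y_obs × 355.6 = 111.8 kg VSS/d.
Carbonaceous O₂ demand = substrate oxidised − cell-mass equivalent = 355.6 − 1.42 × 111.8 = 196.9 kg O₂/d.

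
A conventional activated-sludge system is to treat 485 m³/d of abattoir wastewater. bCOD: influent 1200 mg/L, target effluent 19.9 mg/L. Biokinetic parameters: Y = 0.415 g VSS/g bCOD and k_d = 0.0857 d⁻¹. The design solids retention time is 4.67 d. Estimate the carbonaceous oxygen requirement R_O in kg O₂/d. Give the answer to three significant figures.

R_O ≈ 331 kg O₂/d

The observed yield is Y_obs = Y/(1 + k_d·θ_c) = 0.415 / (1 + 0.0857 × 4.67) = 0.415 / 1.400 = 0.2964 g VSS per g bCOD removed.
Q·(S₀ − S) = 485 × (1200 − 19.9) × 10⁻³ = 572.3 kg/d removed.
Net sludge production P_X = 0.2964 × 572.3 = 169.6 kg VSS/d.
R_O = Q·ΔS − 1.42 P_X = 572.3 − 240.9 = 331.5 kg O₂/d.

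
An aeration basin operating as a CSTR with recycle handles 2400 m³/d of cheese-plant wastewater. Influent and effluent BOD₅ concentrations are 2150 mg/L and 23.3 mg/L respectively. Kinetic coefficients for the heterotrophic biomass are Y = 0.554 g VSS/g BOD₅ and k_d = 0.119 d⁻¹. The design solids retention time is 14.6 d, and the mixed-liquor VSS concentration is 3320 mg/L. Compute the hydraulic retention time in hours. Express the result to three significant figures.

From the SRT design equation V = Y Q (S₀−S) θ_c / [X (1 + k_d θ_c)] = 0.554 × 2400 × (2150 − 23.3) × 14.6 / [3320 × (1 + 0.119 × 14.6)] = 4.13×10^7 / 9088 = 4543 m³.
HRT = V/Q = 4543 m³ / 2400 m³·d⁻¹ = 1.893 d × 24 = 45.43 h.

τ ≈ 45.4 h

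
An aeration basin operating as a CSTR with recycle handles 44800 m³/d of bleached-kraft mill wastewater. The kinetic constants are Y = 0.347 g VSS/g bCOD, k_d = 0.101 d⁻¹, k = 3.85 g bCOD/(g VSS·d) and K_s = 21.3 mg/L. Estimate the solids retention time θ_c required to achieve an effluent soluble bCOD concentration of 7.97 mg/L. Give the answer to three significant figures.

θ_c ≈ 3.81 d

Specific growth rate at S = 7.97 mg/L: μ = YkS/(K_s+S) = 0.347·3.85·7.97/(21.3+7.97) = 0.3638 d⁻¹.
Then 1/θ_c = μ − k_d = 0.3638 − 0.101 = 0.2628 d⁻¹, giving θ_c = 3.806 d.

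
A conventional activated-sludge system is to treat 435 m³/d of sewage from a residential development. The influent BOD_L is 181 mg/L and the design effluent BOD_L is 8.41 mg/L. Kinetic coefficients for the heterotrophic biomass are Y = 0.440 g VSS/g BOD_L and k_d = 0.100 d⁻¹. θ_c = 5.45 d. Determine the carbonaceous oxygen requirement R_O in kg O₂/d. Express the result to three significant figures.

R_O ≈ 44.7 kg O₂/d

The observed yield is Y_obs = Y/(1 + k_d·θ_c) = 0.440 / (1 + 0.100 × 5.45) = 0.440 / 1.545 = 0.2848 g VSS per g BOD_L removed.
Substrate removed = Q·(S₀ − S) = 435 m³/d × (181 − 8.41) g/m³ = 7.51×10^4 g/d = 75.08 kg/d.
P_X = Y_obs·Q·(S₀ − S) = 0.2848 × 75.08 = 21.38 kg VSS/d.
R_O = Q·(S₀ − S) − 1.42·P_X = 75.08 − 1.42 × 21.38 = 44.72 kg O₂/d.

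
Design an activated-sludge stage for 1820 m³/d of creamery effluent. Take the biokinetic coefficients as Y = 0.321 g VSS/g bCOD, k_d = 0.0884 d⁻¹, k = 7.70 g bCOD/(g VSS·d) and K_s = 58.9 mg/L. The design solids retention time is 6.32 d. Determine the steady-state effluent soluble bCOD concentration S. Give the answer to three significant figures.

S ≈ 6.53 mg/L

Effluent substrate depends only on kinetics and SRT: S = K_s(1 + k_d θ_c) / [θ_c(Yk − k_d) − 1] = 58.9 × (1 + 0.0884 × 6.32) / [6.32 × (0.321 × 7.70 − 0.0884) − 1] = 91.81 / 14.06 = 6.528 mg/L.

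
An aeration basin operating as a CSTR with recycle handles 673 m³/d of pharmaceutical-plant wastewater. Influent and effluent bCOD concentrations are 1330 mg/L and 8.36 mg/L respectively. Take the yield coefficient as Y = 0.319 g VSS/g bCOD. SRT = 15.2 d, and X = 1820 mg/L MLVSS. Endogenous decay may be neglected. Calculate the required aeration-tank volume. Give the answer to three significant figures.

V ≈ 2370 m³

Biomass mass balance (decay neglected): V·X = Y·Q·(S₀ − S)·θ_c, so V = 0.319 × 673 × (1330 − 8.36) × 15.2 / 1820 = 2370 m³.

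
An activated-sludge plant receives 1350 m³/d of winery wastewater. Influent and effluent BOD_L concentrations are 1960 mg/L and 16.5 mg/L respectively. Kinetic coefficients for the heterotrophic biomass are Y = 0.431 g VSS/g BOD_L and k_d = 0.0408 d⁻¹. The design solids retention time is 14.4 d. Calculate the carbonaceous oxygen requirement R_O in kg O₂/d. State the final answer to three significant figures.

Observed yield with endogenous decay: Y_obs = Y / (1 + k_d·θ_c) = 0.431 / (1 + 0.0408 × 14.4) = 0.431 / 1.588 = 0.2715 g VSS/g BOD_L.
Substrate removed = Q·(S₀ − S) = 1350 m³/d × (1960 − 16.5) g/m³ = 2.62×10^6 g/d = 2624 kg/d.
Biomass synthesised: P_X = Y_obs × 2624 = 712.3 kg VSS/d.
R_O = Q·ΔS − 1.42 P_X = 2624 − 1011 = 1612 kg O₂/d.

R_O ≈ 1610 kg O₂/d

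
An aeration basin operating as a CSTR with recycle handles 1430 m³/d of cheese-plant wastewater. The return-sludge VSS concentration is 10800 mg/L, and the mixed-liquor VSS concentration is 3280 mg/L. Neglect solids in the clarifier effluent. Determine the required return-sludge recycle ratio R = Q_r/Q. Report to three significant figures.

R ≈ 0.436

R = Q_r/Q = X/(X_r − X) = 3280 / (10800 − 3280) = 0.4362.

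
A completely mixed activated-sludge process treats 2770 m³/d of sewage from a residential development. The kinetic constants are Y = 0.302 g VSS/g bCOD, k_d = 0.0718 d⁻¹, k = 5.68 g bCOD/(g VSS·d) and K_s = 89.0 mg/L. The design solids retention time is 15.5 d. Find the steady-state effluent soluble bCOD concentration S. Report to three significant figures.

From the Monod/SRT balance for a CMAS, S = K_s·(1+k_d θ_c)/[θ_c·(Y k − k_d) − 1] = 89.0 × (1 + 0.0718 × 15.5) / [15.5 × (0.302 × 5.68 − 0.0718) − 1] = 188.0 / 24.48 = 7.683 mg/L.

S ≈ 7.68 mg/L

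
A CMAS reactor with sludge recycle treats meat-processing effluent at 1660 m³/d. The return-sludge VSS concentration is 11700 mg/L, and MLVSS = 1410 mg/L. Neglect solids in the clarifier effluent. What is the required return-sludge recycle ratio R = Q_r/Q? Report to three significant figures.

R ≈ 0.137

Mass balance around the secondary clarifier (neglecting effluent solids): R = X / (X_r − X) = 1410 / (11700 − 1410) = 0.1370.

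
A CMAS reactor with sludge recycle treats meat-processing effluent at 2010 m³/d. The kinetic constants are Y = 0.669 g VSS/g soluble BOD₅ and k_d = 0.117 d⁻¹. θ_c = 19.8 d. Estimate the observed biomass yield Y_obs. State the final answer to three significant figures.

Y_obs ≈ 0.202 g VSS/g soluble BOD₅

Observed yield with endogenous decay: Y_obs = Y / (1 + k_d·θ_c) = 0.669 / (1 + 0.117 × 19.8) = 0.669 / 3.317 = 0.2017 g VSS/g soluble BOD₅.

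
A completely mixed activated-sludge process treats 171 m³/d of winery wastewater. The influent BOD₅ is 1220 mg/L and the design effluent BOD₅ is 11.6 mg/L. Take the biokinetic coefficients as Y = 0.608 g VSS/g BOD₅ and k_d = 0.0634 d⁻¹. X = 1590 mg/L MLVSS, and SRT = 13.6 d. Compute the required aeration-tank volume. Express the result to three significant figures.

V ≈ 577 m³

From the SRT design equation V = Y Q (S₀−S) θ_c / [X (1 + k_d θ_c)] = 0.608 × 171 × (1220 − 11.6) × 13.6 / [1590 × (1 + 0.0634 × 13.6)] = 1.71×10^6 / 2961 = 577.1 m³.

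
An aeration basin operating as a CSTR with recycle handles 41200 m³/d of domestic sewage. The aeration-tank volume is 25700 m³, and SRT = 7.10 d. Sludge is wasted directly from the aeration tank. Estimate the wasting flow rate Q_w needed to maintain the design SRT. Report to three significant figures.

With mixed-liquor wasting, θ_c = V/Q_w, so Q_w = V/θ_c = 25700/7.10 = 3620 m³/d.

Q_w ≈ 3620 m³/d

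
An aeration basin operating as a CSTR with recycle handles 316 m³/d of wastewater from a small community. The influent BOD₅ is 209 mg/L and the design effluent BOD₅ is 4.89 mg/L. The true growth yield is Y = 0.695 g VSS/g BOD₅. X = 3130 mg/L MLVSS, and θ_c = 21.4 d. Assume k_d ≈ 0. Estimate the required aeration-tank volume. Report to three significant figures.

V·X = Y·Q·ΔS·θ_c gives V = 0.695 × 316 × (209 − 4.89) × 21.4 / 3130 = 306.5 m³.

V ≈ 306 m³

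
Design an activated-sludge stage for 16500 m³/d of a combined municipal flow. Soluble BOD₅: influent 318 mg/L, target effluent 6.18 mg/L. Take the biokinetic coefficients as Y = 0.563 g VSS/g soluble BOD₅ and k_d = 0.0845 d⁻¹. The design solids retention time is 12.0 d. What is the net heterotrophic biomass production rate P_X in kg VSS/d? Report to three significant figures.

Correct the yield for decay: Y_obs = Y/(1 + k_d θ_c) = 0.563 / (1 + 0.0845 × 12.0) = 0.563 / 2.014 = 0.2795.
ΔS = 318 − 6.18 = 311.8 mg/L, so the substrate removal rate is 16500 × 311.8/1000 = 5145 kg soluble BOD₅/d.
P_X = Y_obs · Q(S₀ − S) = 0.2795 × 5145 = 1438 kg VSS/d.

P_X ≈ 1440 kg VSS/d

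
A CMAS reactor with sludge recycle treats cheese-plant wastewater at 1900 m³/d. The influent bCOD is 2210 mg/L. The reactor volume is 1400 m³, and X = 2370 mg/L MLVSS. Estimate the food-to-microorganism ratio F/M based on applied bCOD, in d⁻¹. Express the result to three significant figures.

F/M ≈ 1.27 d⁻¹

F/M = Q·S₀ / (V·X) = 1900 × 2210 / (1400 × 2370) = 1.266 g bCOD·(g VSS·d)⁻¹.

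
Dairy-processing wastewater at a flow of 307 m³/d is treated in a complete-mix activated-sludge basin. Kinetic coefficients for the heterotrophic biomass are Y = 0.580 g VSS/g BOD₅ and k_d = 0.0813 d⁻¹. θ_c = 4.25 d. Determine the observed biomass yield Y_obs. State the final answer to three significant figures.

The observed yield is Y_obs = Y/(1 + k_d·θ_c) = 0.580 / (1 + 0.0813 × 4.25) = 0.580 / 1.346 = 0.4311 g VSS per g BOD₅ removed.

Y_obs ≈ 0.431 g VSS/g BOD₅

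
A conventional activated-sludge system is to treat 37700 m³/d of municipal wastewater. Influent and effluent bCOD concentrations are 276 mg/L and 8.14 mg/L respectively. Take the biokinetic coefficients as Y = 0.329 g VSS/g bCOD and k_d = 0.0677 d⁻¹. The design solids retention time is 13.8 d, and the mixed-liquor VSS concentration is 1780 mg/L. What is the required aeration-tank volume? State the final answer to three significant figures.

V ≈ 13300 m³

Rearranging the biomass balance for a CMAS with decay, V = Y·Q·ΔS·θ_c / [X·(1+k_d θ_c)] = 0.329 × 37700 × (276 − 8.14) × 13.8 / [1780 × (1 + 0.0677 × 13.8)] = 4.58×10^7 / 3443 = 13316 m³.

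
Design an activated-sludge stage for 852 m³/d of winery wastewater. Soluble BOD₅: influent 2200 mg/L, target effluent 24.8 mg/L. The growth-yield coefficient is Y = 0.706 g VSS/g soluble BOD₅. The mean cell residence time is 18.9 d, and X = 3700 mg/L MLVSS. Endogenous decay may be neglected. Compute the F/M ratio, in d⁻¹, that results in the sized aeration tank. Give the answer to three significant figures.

V·X = Y·Q·ΔS·θ_c gives V = 0.706 × 852 × (2200 − 24.8) × 18.9 / 3700 = 6683 m³.
F/M = Q·S₀ / (V·X) = 852 × 2200 / (6683 × 3700) = 0.07580 g soluble BOD₅·(g VSS·d)⁻¹.

F/M ≈ 0.0758 d⁻¹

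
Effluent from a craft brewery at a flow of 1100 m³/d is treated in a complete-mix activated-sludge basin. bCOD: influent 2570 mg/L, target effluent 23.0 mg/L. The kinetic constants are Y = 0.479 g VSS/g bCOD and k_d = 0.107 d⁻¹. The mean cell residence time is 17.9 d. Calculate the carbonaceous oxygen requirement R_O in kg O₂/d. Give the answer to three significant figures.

Y_obs = Y / (1 + k_d θ_c) = 0.479 / (1 + 0.107 × 17.9) = 0.479 / 2.915 = 0.1643.
Q·(S₀ − S) = 1100 × (2570 − 23.0) × 10⁻³ = 2802 kg/d removed.
Net sludge production P_X = 0.1643 × 2802 = 460.3 kg VSS/d.
R_O = Q·ΔS − 1.42 P_X = 2802 − 653.7 = 2148 kg O₂/d.

R_O ≈ 2150 kg O₂/d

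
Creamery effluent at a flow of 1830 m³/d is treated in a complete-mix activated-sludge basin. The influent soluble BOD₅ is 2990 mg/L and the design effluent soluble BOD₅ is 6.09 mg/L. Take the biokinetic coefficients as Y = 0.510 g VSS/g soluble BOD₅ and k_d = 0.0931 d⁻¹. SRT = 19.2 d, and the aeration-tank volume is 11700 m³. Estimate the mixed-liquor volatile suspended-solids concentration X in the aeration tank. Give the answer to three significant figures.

X ≈ 1640 mg/L

X = Y·Q·ΔS·θ_c / [V·(1 + k_d θ_c)] = 0.510 × 1830 × (2990 − 6.09) × 19.2 / [11700 × (1 + 0.0931 × 19.2)] = 1639 mg/L.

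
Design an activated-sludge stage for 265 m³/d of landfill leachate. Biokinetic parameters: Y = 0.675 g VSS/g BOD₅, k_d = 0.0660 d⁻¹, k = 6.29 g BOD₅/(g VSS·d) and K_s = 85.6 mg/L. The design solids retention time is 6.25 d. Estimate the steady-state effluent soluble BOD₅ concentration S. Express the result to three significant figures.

From the Monod/SRT balance for a CMAS, S = K_s·(1+k_d θ_c)/[θ_c·(Y k − k_d) − 1] = 85.6 × (1 + 0.0660 × 6.25) / [6.25 × (0.675 × 6.29 − 0.0660) − 1] = 120.9 / 25.12 = 4.813 mg/L.

S ≈ 4.81 mg/L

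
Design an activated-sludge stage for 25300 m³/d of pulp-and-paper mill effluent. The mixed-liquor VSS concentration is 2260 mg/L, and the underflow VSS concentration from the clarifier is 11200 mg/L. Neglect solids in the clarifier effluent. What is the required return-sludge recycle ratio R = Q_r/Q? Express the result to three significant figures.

Mass balance around the secondary clarifier (neglecting effluent solids): R = X / (X_r − X) = 2260 / (11200 − 2260) = 0.2528.

R ≈ 0.253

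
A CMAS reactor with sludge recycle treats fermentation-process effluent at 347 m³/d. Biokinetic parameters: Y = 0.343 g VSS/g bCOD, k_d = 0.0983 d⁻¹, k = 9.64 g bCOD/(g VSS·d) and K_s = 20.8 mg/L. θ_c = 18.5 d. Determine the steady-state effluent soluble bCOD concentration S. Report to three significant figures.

From the Monod/SRT balance for a CMAS, S = K_s·(1+k_d θ_c)/[θ_c·(Y k − k_d) − 1] = 20.8 × (1 + 0.0983 × 18.5) / [18.5 × (0.343 × 9.64 − 0.0983) − 1] = 58.63 / 58.35 = 1.005 mg/L.

S ≈ 1.00 mg/L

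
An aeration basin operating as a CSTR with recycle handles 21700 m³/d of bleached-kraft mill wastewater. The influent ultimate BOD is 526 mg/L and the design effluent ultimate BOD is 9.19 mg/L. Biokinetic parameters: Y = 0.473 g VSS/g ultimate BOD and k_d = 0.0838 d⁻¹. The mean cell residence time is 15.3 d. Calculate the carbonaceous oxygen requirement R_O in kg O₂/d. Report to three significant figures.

Y_obs = Y / (1 + k_d θ_c) = 0.473 / (1 + 0.0838 × 15.3) = 0.473 / 2.282 = 0.2073.
ΔS = 526 − 9.19 = 516.8 mg/L, so the substrate removal rate is 21700 × 516.8/1000 = 11215 kg ultimate BOD/d.
P_X = Y_obs·Q·(S₀ − S) = 0.2073 × 11215 = 2324 kg VSS/d.
Carbonaceous O₂ demand = substrate oxidised − cell-mass equivalent = 11215 − 1.42 × 2324 = 7914 kg O₂/d.

R_O ≈ 7910 kg O₂/d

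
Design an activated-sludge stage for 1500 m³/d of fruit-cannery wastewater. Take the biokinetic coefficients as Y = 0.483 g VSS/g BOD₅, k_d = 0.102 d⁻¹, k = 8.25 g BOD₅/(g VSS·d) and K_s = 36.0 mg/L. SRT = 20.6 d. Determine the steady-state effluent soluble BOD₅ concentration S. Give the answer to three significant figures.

For a completely mixed reactor with recycle the Lawrence–McCarty relation gives S = K_s·(1 + k_d·θ_c) / [θ_c·(Y·k − k_d) − 1] = 36.0 × (1 + 0.102 × 20.6) / [20.6 × (0.483 × 8.25 − 0.102) − 1] = 111.6 / 78.98 = 1.413 mg/L.

S ≈ 1.41 mg/L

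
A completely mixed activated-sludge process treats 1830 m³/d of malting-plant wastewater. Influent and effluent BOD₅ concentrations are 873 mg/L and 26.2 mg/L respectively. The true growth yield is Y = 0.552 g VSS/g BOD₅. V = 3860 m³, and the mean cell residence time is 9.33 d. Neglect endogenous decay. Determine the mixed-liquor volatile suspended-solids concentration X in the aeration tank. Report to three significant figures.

X = Y·Q·ΔS·θ_c / V = 0.552 × 1830 × (873 − 26.2) × 9.33 / 3860 = 2068 mg/L.

X ≈ 2070 mg/L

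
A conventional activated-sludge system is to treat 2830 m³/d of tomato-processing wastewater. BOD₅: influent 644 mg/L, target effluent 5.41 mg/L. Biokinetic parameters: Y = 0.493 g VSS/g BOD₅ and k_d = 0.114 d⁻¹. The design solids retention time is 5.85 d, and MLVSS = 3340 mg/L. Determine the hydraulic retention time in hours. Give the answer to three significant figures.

τ ≈ 7.94 h

Rearranging the biomass balance for a CMAS with decay, V = Y·Q·ΔS·θ_c / [X·(1+k_d θ_c)] = 0.493 × 2830 × (644 − 5.41) × 5.85 / [3340 × (1 + 0.114 × 5.85)] = 5.21×10^6 / 5567 = 936.2 m³.
τ = V/Q = 936.2/2830 = 0.3308 d, or 7.939 h.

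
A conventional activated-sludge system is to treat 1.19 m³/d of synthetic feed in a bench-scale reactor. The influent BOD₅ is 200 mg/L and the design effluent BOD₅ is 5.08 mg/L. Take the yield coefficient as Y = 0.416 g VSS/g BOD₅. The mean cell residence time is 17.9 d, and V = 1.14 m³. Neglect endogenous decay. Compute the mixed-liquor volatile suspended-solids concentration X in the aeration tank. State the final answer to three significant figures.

X ≈ 1520 mg/L

Without decay, X = Y Q (S₀−S) θ_c / V = 0.416 × 1.19 × (200 − 5.08) × 17.9 / 1.14 = 1515 mg/L.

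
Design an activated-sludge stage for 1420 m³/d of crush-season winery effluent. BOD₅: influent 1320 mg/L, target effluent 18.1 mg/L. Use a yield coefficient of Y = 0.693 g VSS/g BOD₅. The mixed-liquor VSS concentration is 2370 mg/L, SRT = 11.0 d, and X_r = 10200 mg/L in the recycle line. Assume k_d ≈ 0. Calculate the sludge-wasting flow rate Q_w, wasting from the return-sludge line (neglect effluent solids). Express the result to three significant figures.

Biomass mass balance (decay neglected): V·X = Y·Q·(S₀ − S)·θ_c, so V = 0.693 × 1420 × (1320 − 18.1) × 11.0 / 2370 = 5946 m³.
Wasting from the return line (neglecting effluent solids): Q_w = V·X / (θ_c·X_r) = 5946 × 2370 / (11.0 × 10200) = 125.6 m³/d.

Q_w ≈ 126 m³/d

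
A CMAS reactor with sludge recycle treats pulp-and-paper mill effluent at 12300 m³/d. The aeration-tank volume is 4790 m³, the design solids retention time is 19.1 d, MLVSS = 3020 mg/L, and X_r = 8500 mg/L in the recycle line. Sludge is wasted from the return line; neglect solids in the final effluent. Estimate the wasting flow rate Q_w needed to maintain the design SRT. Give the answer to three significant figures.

Q_w ≈ 89.1 m³/d

θ_c = V·X/(Q_w·X_r) when wasting from the recycle, so Q_w = V·X/(θ_c·X_r) = 4790 × 3020 / (19.1 × 8500) = 89.10 m³/d.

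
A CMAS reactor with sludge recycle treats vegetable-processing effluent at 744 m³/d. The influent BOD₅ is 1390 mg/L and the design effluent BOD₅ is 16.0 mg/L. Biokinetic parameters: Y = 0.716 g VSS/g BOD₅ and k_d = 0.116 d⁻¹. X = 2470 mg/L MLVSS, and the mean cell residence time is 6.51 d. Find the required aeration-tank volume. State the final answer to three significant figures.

V ≈ 1100 m³

Steady-state biomass mass balance: V·X·(1 + k_d·θ_c) = Y·Q·(S₀ − S)·θ_c, so V = 0.716 × 744 × (1390 − 16.0) × 6.51 / [2470 × (1 + 0.116 × 6.51)] = 4.76×10^6 / 4335 = 1099 m³.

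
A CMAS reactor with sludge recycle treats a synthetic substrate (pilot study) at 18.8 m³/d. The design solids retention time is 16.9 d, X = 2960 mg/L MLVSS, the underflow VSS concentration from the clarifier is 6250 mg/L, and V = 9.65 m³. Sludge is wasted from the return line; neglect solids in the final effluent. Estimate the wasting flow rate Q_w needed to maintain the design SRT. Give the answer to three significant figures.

θ_c = V·X/(Q_w·X_r) when wasting from the recycle, so Q_w = V·X/(θ_c·X_r) = 9.650 × 2960 / (16.9 × 6250) = 0.2704 m³/d.

Q_w ≈ 0.270 m³/d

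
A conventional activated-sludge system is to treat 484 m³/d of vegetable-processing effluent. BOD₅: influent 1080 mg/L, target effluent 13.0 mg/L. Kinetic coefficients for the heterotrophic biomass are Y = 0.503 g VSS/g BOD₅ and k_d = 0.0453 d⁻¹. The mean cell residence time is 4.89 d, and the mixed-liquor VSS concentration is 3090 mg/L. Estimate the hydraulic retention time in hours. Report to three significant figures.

Steady-state biomass mass balance: V·X·(1 + k_d·θ_c) = Y·Q·(S₀ − S)·θ_c, so V = 0.503 × 484 × (1080 − 13.0) × 4.89 / [3090 × (1 + 0.0453 × 4.89)] = 1.27×10^6 / 3774 = 336.5 m³.
Hydraulic retention time τ = V/Q = 336.5 / 484 = 0.6953 d = 16.69 h.

τ ≈ 16.7 h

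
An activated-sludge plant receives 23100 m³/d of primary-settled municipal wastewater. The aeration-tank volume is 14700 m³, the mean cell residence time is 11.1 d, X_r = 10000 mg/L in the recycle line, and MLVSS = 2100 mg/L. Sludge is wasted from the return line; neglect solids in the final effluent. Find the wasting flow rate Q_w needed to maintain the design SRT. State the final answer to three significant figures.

Q_w ≈ 278 m³/d

Q_w = (V·X)/(θ_c X_r) = 14700 × 2100 / (11.1 × 10000) = 278.1 m³/d.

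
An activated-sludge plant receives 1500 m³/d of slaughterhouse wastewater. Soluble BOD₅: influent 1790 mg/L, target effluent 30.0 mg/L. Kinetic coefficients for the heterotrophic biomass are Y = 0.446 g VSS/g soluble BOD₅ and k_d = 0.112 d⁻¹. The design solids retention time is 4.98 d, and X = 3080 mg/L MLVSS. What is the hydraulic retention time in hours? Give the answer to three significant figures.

Rearranging the biomass balance for a CMAS with decay, V = Y·Q·ΔS·θ_c / [X·(1+k_d θ_c)] = 0.446 × 1500 × (1790 − 30.0) × 4.98 / [3080 × (1 + 0.112 × 4.98)] = 5.86×10^6 / 4798 = 1222 m³.
HRT = V/Q = 1222 m³ / 1500 m³·d⁻¹ = 0.8148 d × 24 = 19.55 h.

τ ≈ 19.6 h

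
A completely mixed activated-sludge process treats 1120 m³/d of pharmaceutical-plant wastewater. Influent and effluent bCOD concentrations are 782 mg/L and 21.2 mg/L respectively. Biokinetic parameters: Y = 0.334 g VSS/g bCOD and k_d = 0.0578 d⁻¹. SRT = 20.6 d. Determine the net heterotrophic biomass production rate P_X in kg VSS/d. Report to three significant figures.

The observed yield is Y_obs = Y/(1 + k_d·θ_c) = 0.334 / (1 + 0.0578 × 20.6) = 0.334 / 2.191 = 0.1525 g VSS per g bCOD removed.
ΔS = 782 − 21.2 = 760.8 mg/L, so the substrate removal rate is 1120 × 760.8/1000 = 852.1 kg bCOD/d.
So the net sludge growth is P_X = 0.1525 × 852.1 = 129.9 kg VSS/d.

P_X ≈ 130 kg VSS/d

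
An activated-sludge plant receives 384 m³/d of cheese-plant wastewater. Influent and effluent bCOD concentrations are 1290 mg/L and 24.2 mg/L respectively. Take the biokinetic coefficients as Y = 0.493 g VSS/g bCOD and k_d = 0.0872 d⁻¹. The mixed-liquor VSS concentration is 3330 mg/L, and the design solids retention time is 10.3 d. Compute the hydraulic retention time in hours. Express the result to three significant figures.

Steady-state biomass mass balance: V·X·(1 + k_d·θ_c) = Y·Q·(S₀ − S)·θ_c, so V = 0.493 × 384 × (1290 − 24.2) × 10.3 / [3330 × (1 + 0.0872 × 10.3)] = 2.47×10^6 / 6321 = 390.5 m³.
Hydraulic retention time τ = V/Q = 390.5 / 384 = 1.017 d = 24.41 h.

τ ≈ 24.4 h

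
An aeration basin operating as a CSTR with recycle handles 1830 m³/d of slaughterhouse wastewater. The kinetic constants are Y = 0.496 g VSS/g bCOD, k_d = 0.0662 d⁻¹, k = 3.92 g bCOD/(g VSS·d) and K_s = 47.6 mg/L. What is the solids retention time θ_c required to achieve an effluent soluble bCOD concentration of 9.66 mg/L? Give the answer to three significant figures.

Specific growth rate at S = 9.66 mg/L: μ = YkS/(K_s+S) = 0.496·3.92·9.66/(47.6+9.66) = 0.3280 d⁻¹.
1/θ_c = 0.3280 − 0.0662 = 0.2618 d⁻¹, so θ_c = 3.819 d.

θ_c ≈ 3.82 d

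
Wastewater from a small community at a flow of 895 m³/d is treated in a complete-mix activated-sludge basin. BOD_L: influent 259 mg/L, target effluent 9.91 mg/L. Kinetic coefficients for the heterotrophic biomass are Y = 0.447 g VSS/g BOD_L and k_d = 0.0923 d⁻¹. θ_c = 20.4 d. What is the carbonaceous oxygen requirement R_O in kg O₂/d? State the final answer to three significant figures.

R_O ≈ 174 kg O₂/d

Observed yield with endogenous decay: Y_obs = Y / (1 + k_d·θ_c) = 0.447 / (1 + 0.0923 × 20.4) = 0.447 / 2.883 = 0.1551 g VSS/g BOD_L.
Substrate removed = Q·(S₀ − S) = 895 m³/d × (259 − 9.91) g/m³ = 2.23×10^5 g/d = 222.9 kg/d.
Net sludge production P_X = 0.1551 × 222.9 = 34.57 kg VSS/d.
R_O = Q·ΔS − 1.42 P_X = 222.9 − 49.08 = 173.9 kg O₂/d.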